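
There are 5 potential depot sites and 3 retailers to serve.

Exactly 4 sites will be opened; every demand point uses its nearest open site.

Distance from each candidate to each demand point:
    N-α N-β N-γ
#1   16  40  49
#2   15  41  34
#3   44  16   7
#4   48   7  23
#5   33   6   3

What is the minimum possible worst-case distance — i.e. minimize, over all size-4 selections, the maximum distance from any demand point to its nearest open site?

Open {#1, #2, #3, #4}.
  Farthest demand point is N-α at distance 15 (to #2); all others are ≤ 15.
With {#1, #2, #3, #5} the worst case is 15.
With {#1, #2, #4, #5} the worst case is 15.
No size-4 selection achieves below 15.

15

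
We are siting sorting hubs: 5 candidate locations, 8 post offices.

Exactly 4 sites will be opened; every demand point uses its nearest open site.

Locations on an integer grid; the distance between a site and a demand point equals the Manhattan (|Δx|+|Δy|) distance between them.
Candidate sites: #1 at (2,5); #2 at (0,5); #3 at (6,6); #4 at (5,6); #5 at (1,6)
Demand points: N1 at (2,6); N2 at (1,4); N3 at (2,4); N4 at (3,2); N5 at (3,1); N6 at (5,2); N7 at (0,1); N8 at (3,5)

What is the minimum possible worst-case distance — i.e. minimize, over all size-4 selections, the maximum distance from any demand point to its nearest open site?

Open {#1, #2, #3, #4}.
  Farthest demand point is N5 at distance 5 (to #1); all others are ≤ 5.
With {#1, #2, #3, #5} the worst case is 5.
With {#1, #2, #4, #5} the worst case is 5.
No size-4 selection achieves below 5.

5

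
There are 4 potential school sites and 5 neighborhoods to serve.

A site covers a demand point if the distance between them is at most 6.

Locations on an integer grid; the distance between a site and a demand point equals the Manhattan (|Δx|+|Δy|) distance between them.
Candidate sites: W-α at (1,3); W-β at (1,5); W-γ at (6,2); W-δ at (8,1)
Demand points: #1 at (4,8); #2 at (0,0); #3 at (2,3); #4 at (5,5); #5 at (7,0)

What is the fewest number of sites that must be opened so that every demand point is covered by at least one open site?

Coverage sets (demand points within 6 of each site):
  W-α: {#2, #3, #4}
  W-β: {#1, #2, #3, #4}
  W-γ: {#3, #4, #5}
  W-δ: {#5}
No single site covers all 5 demand points.
But {W-β, W-γ} covers everything, so the minimum is 2.

2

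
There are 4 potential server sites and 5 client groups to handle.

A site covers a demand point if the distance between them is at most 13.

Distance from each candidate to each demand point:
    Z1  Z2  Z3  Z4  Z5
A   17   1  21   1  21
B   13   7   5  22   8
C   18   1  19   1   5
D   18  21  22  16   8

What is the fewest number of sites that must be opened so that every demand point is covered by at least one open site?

2

Coverage sets (demand points within 13 of each site):
  A: {Z2, Z4}
  B: {Z1, Z2, Z3, Z5}
  C: {Z2, Z4, Z5}
  D: {Z5}
No single site covers all 5 demand points.
But {A, B} covers everything, so the minimum is 2.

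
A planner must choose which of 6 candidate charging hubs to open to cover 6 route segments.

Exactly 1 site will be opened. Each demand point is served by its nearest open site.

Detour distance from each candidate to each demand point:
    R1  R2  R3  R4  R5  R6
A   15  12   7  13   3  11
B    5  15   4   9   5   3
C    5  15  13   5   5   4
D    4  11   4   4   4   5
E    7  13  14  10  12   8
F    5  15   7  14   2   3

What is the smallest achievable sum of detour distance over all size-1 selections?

32

Open {D}.
  R1→D 4, R2→D 11, R3→D 4, R4→D 4, R5→D 4, R6→D 5  ⇒ total 32.
Compare {B}: total 41.
Compare {F}: total 46.
No size-1 selection does better; minimum is 32.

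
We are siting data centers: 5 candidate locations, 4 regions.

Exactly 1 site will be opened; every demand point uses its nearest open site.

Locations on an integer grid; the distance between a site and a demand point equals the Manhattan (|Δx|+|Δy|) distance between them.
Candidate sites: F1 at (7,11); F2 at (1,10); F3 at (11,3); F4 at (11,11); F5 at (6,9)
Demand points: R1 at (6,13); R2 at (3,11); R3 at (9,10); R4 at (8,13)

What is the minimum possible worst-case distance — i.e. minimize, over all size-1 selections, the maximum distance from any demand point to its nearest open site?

Open {F1}.
  Farthest demand point is R2 at distance 4 (to F1); all others are ≤ 4.
With {F5} the worst case is 6.
With {F4} the worst case is 8.
No size-1 selection achieves below 4.

4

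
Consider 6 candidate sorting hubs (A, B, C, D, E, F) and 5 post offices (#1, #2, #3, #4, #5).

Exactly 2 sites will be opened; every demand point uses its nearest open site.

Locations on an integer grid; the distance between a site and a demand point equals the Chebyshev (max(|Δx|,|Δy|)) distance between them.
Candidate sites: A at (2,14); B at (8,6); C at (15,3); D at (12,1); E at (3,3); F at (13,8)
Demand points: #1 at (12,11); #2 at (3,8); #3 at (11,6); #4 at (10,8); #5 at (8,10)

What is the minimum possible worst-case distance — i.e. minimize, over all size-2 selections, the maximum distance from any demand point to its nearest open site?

Open {A, B}.
  Farthest demand point is #1 at distance 5 (to B); all others are ≤ 5.
With {B, C} the worst case is 5.
With {B, D} the worst case is 5.
No size-2 selection achieves below 5.

5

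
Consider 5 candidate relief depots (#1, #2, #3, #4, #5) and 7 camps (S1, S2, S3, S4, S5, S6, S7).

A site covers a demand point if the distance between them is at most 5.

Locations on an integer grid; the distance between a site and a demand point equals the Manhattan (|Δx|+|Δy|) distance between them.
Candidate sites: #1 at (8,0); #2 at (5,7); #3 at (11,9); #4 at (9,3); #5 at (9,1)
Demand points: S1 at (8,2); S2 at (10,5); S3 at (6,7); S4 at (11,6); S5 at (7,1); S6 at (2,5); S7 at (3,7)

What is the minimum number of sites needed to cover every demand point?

Coverage sets (demand points within 5 of each site):
  #1: {S1, S5}
  #2: {S3, S6, S7}
  #3: {S2, S4}
  #4: {S1, S2, S4, S5}
  #5: {S1, S2, S5}
No single site covers all 7 demand points.
But {#2, #4} covers everything, so the minimum is 2.

2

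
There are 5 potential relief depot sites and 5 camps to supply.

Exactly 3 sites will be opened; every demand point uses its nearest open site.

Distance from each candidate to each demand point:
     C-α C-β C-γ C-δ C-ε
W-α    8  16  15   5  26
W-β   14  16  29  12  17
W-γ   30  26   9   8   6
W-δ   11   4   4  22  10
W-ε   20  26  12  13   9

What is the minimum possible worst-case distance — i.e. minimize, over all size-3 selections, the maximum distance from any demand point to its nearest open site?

8

Open {W-α, W-γ, W-δ}.
  Farthest demand point is C-α at distance 8 (to W-α); all others are ≤ 8.
With {W-α, W-δ, W-ε} the worst case is 9.
With {W-α, W-β, W-δ} the worst case is 10.
No size-3 selection achieves below 8.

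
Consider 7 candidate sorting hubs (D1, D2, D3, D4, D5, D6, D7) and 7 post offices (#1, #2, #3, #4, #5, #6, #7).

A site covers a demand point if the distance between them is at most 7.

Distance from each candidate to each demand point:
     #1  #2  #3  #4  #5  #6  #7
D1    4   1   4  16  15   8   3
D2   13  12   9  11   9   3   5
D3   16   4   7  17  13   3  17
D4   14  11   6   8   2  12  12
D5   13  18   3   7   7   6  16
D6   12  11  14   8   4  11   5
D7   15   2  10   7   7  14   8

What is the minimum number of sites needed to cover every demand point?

Coverage sets (demand points within 7 of each site):
  D1: {#1, #2, #3, #7}
  D2: {#6, #7}
  D3: {#2, #3, #6}
  D4: {#3, #5}
  D5: {#3, #4, #5, #6}
  D6: {#5, #7}
  D7: {#2, #4, #5}
No single site covers all 7 demand points.
But {D1, D5} covers everything, so the minimum is 2.

2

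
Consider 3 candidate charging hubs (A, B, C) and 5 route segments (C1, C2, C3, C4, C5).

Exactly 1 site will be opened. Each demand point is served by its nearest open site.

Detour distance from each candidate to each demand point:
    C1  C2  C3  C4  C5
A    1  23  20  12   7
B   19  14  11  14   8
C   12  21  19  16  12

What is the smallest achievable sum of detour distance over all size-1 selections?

Open {A}.
  C1→A 1, C2→A 23, C3→A 20, C4→A 12, C5→A 7  ⇒ total 63.
Compare {B}: total 66.
Compare {C}: total 80.

63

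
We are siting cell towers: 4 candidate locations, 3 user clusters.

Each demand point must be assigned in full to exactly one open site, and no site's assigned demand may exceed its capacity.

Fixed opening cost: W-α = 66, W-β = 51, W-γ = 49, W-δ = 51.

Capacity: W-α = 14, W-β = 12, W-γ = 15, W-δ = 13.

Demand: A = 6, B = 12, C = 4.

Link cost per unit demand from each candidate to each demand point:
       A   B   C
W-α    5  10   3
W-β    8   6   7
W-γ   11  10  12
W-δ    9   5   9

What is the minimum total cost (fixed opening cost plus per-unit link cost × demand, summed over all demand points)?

Open {W-α, W-δ}; cheapest assignment that respects the capacities:
  W-α (cap 14, load 10): A, C — cost 6×5 + 4×3 = 42
  W-δ (cap 13, load 12): B — cost 12×5 = 60
  Shipping 102, fixed 117 → total 219.
  Any other capacity-feasible assignment to {W-α, W-δ} ships for at least 102.
Compare {W-α, W-β}: its best feasible assignment gives total 231.
Compare {W-β, W-δ}: its best feasible assignment gives total 238.
Every other set of open sites that can feasibly serve all demand totals ≥ 231 even under its best assignment. Minimum: 219.

219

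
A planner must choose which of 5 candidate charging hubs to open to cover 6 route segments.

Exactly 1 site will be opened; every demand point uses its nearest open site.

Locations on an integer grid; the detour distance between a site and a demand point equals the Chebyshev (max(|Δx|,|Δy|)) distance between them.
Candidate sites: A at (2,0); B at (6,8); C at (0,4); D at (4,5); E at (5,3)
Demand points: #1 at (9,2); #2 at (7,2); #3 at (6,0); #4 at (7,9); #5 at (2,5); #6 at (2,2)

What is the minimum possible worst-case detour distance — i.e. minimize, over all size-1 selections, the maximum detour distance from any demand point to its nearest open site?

Open {D}.
  Farthest demand point is #1 at detour distance 5 (to D); all others are ≤ 5.
With {E} the worst case is 6.
With {B} the worst case is 8.
No size-1 selection achieves below 5.

5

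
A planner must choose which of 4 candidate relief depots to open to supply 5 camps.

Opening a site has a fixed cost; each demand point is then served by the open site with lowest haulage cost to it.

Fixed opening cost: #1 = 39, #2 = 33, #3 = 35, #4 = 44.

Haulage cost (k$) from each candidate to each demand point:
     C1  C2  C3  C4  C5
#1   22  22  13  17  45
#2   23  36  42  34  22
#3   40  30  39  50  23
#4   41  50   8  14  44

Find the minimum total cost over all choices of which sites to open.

Open {#1}: assign each demand point to its cheapest open site.
  C1→#1 22, C2→#1 22, C3→#1 13, C4→#1 17, C5→#1 45
  haulage cost 119, fixed 39 → total 158.
Compare {#1, #2}: haulage cost 96 + fixed 72 = 168.
Compare {#1, #3}: haulage cost 97 + fixed 74 = 171.
Compare {#2, #4}: haulage cost 103 + fixed 77 = 180.
All other subsets cost ≥ 168. Minimum total cost: 158.

158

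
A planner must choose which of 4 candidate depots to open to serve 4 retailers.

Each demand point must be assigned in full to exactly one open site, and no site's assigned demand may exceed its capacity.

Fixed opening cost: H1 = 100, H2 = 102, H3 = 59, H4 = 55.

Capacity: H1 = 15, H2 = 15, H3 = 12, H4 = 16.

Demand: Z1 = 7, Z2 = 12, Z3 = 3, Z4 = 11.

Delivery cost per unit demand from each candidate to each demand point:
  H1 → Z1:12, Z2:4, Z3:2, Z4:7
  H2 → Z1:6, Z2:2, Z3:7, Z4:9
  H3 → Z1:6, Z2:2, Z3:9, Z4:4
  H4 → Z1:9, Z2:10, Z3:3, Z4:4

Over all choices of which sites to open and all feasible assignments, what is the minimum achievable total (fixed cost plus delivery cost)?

Open {H2, H3, H4}; cheapest assignment that respects the capacities:
  H2 (cap 15, load 12): Z2 — cost 12×2 = 24
  H3 (cap 12, load 7): Z1 — cost 7×6 = 42
  H4 (cap 16, load 14): Z3, Z4 — cost 3×3 + 11×4 = 53
  Shipping 119, fixed 216 → total 335.
  Any other capacity-feasible assignment to {H2, H3, H4} ships for at least 119.
Compare {H1, H3, H4}: its best feasible assignment gives total 354.
Compare {H1, H2, H4}: its best feasible assignment gives total 397.
Every other set of open sites that can feasibly serve all demand totals ≥ 354 even under its best assignment. Minimum: 335.

335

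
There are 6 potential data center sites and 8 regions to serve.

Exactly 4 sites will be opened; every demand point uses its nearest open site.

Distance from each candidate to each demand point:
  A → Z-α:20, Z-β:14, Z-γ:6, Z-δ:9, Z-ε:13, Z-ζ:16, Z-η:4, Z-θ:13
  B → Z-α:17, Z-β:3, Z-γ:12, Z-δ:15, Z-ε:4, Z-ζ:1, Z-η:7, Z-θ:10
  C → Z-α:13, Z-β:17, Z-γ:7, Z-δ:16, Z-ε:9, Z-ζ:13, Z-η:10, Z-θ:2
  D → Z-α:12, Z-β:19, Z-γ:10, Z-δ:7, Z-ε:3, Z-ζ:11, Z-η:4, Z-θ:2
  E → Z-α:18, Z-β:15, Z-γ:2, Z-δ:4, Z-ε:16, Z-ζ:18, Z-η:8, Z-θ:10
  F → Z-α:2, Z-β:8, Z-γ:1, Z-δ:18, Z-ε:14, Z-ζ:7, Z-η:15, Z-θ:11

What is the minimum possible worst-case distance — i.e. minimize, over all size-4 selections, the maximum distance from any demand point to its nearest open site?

Open {B, D, E, F}.
  Farthest demand point is Z-δ at distance 4 (to E); all others are ≤ 4.
With {A, B, D, F} the worst case is 7.
With {B, C, D, F} the worst case is 7.
No size-4 selection achieves below 4.

4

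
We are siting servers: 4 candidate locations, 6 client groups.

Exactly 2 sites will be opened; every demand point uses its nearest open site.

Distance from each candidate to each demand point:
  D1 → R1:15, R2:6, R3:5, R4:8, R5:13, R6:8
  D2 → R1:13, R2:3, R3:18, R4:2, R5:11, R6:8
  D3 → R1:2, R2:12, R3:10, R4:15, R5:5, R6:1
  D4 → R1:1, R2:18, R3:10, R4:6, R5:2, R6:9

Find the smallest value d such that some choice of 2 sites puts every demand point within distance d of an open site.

8

Open {D1, D3}.
  Farthest demand point is R4 at distance 8 (to D1); all others are ≤ 8.
With {D1, D4} the worst case is 8.
With {D2, D3} the worst case is 10.
No size-2 selection achieves below 8.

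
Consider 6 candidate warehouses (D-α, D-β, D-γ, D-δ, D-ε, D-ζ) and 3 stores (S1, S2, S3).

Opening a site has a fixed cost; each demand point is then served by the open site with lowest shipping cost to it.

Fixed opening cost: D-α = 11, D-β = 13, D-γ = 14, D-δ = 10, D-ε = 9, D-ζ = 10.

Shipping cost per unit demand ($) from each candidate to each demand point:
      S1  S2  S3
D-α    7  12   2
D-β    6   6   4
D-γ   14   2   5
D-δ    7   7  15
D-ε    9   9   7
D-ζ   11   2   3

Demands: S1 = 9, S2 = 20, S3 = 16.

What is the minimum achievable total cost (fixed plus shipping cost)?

Open {D-α, D-ζ}: assign each demand point to its cheapest open site.
  S1→D-α 9×7=63, S2→D-ζ 20×2=40, S3→D-α 16×2=32
  shipping cost 135, fixed 21 → total 156.
Compare {D-α, D-γ}: shipping cost 135 + fixed 25 = 160.
Compare {D-α, D-β, D-ζ}: shipping cost 126 + fixed 34 = 160.
Compare {D-α, D-β, D-γ}: shipping cost 126 + fixed 38 = 164.
All other subsets cost ≥ 160. Minimum total cost: 156.

156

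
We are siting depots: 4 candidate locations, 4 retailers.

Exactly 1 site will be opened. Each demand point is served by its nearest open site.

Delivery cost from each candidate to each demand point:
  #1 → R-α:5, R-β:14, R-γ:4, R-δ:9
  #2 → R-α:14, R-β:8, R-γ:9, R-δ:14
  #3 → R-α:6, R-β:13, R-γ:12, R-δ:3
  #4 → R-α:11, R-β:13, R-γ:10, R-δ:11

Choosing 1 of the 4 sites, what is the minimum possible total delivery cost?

Open {#1}.
  R-α→#1 5, R-β→#1 14, R-γ→#1 4, R-δ→#1 9  ⇒ total 32.
Compare {#3}: total 34.
Compare {#2}: total 45.
No size-1 selection does better; minimum is 32.

32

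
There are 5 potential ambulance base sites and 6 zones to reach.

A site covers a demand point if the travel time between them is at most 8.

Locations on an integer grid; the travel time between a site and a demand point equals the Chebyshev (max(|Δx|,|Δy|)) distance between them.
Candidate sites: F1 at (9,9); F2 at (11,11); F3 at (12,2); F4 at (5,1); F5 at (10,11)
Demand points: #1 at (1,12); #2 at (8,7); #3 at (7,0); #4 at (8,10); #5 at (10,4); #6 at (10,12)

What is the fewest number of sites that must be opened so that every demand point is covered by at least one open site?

Coverage sets (demand points within 8 of each site):
  F1: {#1, #2, #4, #5, #6}
  F2: {#2, #4, #5, #6}
  F3: {#2, #3, #4, #5}
  F4: {#2, #3, #5}
  F5: {#2, #4, #5, #6}
No single site covers all 6 demand points.
But {F1, F3} covers everything, so the minimum is 2.

2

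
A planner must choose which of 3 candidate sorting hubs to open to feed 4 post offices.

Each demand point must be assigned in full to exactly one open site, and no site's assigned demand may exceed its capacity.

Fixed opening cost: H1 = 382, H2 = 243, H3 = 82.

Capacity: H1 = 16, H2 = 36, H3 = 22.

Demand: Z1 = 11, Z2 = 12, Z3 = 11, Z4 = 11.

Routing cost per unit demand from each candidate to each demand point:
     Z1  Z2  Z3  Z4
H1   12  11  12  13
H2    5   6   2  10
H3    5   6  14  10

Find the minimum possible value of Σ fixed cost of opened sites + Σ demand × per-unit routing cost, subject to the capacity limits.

Open {H2, H3}; cheapest assignment that respects the capacities:
  H2 (cap 36, load 34): Z1, Z2, Z3 — cost 11×5 + 12×6 + 11×2 = 149
  H3 (cap 22, load 11): Z4 — cost 11×10 = 110
  Shipping 259, fixed 325 → total 584.
  Any other capacity-feasible assignment to {H2, H3} ships for at least 259.
Compare {H1, H2}: its best feasible assignment gives total 917.
Compare {H1, H2, H3}: its best feasible assignment gives total 966.
Every other set of open sites that can feasibly serve all demand totals ≥ 917 even under its best assignment. Minimum: 584.

584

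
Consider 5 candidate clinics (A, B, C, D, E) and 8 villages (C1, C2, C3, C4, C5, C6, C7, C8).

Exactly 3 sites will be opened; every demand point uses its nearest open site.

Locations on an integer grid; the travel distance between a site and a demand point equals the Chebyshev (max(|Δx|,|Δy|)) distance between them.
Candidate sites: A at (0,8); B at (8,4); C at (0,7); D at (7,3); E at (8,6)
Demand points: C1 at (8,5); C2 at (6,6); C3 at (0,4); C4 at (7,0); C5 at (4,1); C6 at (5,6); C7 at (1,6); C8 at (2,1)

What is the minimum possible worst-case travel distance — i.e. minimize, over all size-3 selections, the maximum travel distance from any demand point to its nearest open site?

5

Open {A, B, D}.
  Farthest demand point is C8 at travel distance 5 (to D); all others are ≤ 5.
With {A, C, D} the worst case is 5.
With {A, D, E} the worst case is 5.
No size-3 selection achieves below 5.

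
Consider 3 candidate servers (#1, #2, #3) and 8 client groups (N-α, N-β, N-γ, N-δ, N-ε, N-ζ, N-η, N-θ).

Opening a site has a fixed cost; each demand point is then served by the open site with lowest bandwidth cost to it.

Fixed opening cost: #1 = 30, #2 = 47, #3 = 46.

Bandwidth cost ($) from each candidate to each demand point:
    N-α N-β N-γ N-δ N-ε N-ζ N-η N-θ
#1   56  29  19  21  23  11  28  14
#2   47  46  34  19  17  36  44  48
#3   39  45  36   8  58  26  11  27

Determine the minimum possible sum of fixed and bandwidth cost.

230

Open {#1, #3}: assign each demand point to its cheapest open site.
  N-α→#3 39, N-β→#1 29, N-γ→#1 19, N-δ→#3 8, N-ε→#1 23, N-ζ→#1 11, N-η→#3 11, N-θ→#1 14
  bandwidth cost 154, fixed 76 → total 230.
Compare {#1}: bandwidth cost 201 + fixed 30 = 231.
Compare {#1, #2}: bandwidth cost 184 + fixed 77 = 261.
Compare {#1, #2, #3}: bandwidth cost 148 + fixed 123 = 271.
All other subsets cost ≥ 231. Minimum total cost: 230.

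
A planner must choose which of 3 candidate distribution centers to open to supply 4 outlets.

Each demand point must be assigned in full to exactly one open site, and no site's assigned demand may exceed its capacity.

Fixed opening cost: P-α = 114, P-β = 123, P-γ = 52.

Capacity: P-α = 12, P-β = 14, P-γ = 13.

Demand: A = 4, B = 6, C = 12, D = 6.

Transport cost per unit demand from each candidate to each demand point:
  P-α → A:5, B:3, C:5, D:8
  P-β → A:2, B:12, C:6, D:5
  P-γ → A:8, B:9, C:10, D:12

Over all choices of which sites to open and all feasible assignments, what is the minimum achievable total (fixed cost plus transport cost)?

Open {P-α, P-β, P-γ}; cheapest assignment that respects the capacities:
  P-α (cap 12, load 12): C — cost 12×5 = 60
  P-β (cap 14, load 10): A, D — cost 4×2 + 6×5 = 38
  P-γ (cap 13, load 6): B — cost 6×9 = 54
  Shipping 152, fixed 289 → total 441.
  Any other capacity-feasible assignment to {P-α, P-β, P-γ} ships for at least 152.
Total demand is 28 and no other set of sites has combined capacity ≥ 28, so {P-α, P-β, P-γ} is the only feasible choice of open sites. Minimum: 441.

441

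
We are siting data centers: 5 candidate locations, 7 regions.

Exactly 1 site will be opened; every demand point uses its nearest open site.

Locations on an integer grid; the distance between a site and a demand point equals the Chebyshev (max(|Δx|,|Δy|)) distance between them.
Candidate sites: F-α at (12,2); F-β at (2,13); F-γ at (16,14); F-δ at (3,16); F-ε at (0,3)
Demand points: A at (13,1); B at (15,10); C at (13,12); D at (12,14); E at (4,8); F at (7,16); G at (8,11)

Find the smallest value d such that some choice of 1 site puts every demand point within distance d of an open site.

Open {F-β}.
  Farthest demand point is B at distance 13 (to F-β); all others are ≤ 13.
With {F-γ} the worst case is 13.
With {F-α} the worst case is 14.
No size-1 selection achieves below 13.

13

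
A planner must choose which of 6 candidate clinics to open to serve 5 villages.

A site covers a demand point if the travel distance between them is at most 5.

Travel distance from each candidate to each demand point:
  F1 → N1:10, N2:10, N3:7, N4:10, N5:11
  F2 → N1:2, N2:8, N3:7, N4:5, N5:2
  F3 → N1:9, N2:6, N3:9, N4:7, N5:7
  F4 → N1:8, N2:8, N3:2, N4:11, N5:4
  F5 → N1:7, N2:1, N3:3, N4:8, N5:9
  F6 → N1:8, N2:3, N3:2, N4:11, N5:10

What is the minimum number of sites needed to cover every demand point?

Coverage sets (demand points within 5 of each site):
  F1: {}
  F2: {N1, N4, N5}
  F3: {}
  F4: {N3, N5}
  F5: {N2, N3}
  F6: {N2, N3}
No single site covers all 5 demand points.
But {F2, F5} covers everything, so the minimum is 2.

2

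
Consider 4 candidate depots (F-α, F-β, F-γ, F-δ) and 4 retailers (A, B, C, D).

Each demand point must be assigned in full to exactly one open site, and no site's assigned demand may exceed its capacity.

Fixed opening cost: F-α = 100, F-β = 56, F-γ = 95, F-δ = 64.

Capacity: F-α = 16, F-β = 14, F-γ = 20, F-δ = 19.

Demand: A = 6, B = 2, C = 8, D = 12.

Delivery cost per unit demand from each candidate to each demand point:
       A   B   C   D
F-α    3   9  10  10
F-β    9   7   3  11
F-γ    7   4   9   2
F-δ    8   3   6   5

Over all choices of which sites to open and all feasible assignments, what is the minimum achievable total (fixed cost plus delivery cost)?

249

Open {F-β, F-γ}; cheapest assignment that respects the capacities:
  F-β (cap 14, load 8): C — cost 8×3 = 24
  F-γ (cap 20, load 20): A, B, D — cost 6×7 + 2×4 + 12×2 = 74
  Shipping 98, fixed 151 → total 249.
  Any other capacity-feasible assignment to {F-β, F-γ} ships for at least 98.
Compare {F-β, F-δ}: its best feasible assignment gives total 264.
Compare {F-γ, F-δ}: its best feasible assignment gives total 279.
Every other set of open sites that can feasibly serve all demand totals ≥ 264 even under its best assignment. Minimum: 249.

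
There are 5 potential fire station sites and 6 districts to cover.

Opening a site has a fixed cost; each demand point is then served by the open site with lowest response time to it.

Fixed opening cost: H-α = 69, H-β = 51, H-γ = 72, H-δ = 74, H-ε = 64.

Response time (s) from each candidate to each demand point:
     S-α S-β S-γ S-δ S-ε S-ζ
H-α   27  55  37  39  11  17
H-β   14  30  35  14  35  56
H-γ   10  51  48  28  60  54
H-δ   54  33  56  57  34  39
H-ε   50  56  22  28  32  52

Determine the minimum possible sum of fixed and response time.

Open {H-β}: assign each demand point to its cheapest open site.
  S-α→H-β 14, S-β→H-β 30, S-γ→H-β 35, S-δ→H-β 14, S-ε→H-β 35, S-ζ→H-β 56
  response time 184, fixed 51 → total 235.
Compare {H-α, H-β}: response time 121 + fixed 120 = 241.
Compare {H-α}: response time 186 + fixed 69 = 255.
Compare {H-β, H-ε}: response time 164 + fixed 115 = 279.
All other subsets cost ≥ 241. Minimum total cost: 235.

235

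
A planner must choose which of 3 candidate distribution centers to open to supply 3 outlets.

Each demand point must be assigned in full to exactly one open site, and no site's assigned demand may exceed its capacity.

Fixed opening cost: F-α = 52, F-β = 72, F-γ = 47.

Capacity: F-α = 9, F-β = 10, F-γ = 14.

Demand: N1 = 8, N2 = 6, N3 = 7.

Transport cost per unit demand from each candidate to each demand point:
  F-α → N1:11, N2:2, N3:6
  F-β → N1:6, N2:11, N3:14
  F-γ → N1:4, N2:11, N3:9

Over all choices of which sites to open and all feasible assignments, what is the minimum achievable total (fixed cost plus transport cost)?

Open {F-α, F-γ}; cheapest assignment that respects the capacities:
  F-α (cap 9, load 7): N3 — cost 7×6 = 42
  F-γ (cap 14, load 14): N1, N2 — cost 8×4 + 6×11 = 98
  Shipping 140, fixed 99 → total 239.
  Any other capacity-feasible assignment to {F-α, F-γ} ships for at least 140.
Compare {F-α, F-β, F-γ}: its best feasible assignment gives total 294.
Compare {F-β, F-γ}: its best feasible assignment gives total 296.
Every other set of open sites that can feasibly serve all demand totals ≥ 294 even under its best assignment. Minimum: 239.

239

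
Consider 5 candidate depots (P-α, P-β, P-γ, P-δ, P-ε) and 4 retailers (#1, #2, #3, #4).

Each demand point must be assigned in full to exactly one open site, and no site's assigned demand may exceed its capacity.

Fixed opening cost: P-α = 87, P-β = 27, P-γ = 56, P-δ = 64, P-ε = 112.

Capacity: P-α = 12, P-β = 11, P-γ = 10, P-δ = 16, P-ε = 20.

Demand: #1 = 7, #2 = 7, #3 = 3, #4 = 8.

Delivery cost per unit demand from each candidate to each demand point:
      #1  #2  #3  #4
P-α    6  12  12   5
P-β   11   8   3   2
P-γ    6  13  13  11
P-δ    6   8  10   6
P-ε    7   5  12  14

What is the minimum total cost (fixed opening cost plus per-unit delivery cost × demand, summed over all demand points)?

Open {P-β, P-δ}; cheapest assignment that respects the capacities:
  P-β (cap 11, load 11): #3, #4 — cost 3×3 + 8×2 = 25
  P-δ (cap 16, load 14): #1, #2 — cost 7×6 + 7×8 = 98
  Shipping 123, fixed 91 → total 214.
  Any other capacity-feasible assignment to {P-β, P-δ} ships for at least 123.
Compare {P-β, P-ε}: its best feasible assignment gives total 248.
Compare {P-β, P-γ, P-δ}: its best feasible assignment gives total 270.
Every other set of open sites that can feasibly serve all demand totals ≥ 248 even under its best assignment. Minimum: 214.

214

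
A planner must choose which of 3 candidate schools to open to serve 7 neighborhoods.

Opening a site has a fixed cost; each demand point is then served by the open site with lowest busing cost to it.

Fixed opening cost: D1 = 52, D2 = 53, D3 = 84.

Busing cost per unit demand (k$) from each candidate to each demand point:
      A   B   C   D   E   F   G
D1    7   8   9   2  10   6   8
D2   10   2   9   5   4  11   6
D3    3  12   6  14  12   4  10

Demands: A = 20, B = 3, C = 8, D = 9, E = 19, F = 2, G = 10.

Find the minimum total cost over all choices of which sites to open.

Open {D2, D3}: assign each demand point to its cheapest open site.
  A→D3 20×3=60, B→D2 3×2=6, C→D3 8×6=48, D→D2 9×5=45, E→D2 19×4=76, F→D3 2×4=8, G→D2 10×6=60
  busing cost 303, fixed 137 → total 440.
Compare {D1, D2, D3}: busing cost 276 + fixed 189 = 465.
Compare {D1, D2}: busing cost 384 + fixed 105 = 489.
Compare {D2}: busing cost 481 + fixed 53 = 534.
All other subsets cost ≥ 465. Minimum total cost: 440.

440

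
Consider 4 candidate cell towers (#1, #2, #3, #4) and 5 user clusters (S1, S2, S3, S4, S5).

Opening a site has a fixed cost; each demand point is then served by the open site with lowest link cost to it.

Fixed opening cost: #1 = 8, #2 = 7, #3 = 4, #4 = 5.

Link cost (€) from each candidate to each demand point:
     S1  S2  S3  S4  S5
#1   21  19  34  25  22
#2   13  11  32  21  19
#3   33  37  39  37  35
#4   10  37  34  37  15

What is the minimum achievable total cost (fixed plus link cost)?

Open {#2, #4}: assign each demand point to its cheapest open site.
  S1→#4 10, S2→#2 11, S3→#2 32, S4→#2 21, S5→#4 15
  link cost 89, fixed 12 → total 101.
Compare {#2}: link cost 96 + fixed 7 = 103.
Compare {#2, #3, #4}: link cost 89 + fixed 16 = 105.
Compare {#2, #3}: link cost 96 + fixed 11 = 107.
All other subsets cost ≥ 103. Minimum total cost: 101.

101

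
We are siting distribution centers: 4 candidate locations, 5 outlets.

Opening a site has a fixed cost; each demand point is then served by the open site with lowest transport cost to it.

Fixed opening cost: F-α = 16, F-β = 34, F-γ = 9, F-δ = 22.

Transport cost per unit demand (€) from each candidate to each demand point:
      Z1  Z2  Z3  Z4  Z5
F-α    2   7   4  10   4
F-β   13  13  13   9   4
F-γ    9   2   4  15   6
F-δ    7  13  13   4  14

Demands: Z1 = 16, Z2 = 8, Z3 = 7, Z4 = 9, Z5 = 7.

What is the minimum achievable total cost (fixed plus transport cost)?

Open {F-α, F-γ, F-δ}: assign each demand point to its cheapest open site.
  Z1→F-α 16×2=32, Z2→F-γ 8×2=16, Z3→F-α 7×4=28, Z4→F-δ 9×4=36, Z5→F-α 7×4=28
  transport cost 140, fixed 47 → total 187.
Compare {F-α, F-δ}: transport cost 180 + fixed 38 = 218.
Compare {F-α, F-γ}: transport cost 194 + fixed 25 = 219.
Compare {F-α, F-β, F-γ, F-δ}: transport cost 140 + fixed 81 = 221.
All other subsets cost ≥ 218. Minimum total cost: 187.

187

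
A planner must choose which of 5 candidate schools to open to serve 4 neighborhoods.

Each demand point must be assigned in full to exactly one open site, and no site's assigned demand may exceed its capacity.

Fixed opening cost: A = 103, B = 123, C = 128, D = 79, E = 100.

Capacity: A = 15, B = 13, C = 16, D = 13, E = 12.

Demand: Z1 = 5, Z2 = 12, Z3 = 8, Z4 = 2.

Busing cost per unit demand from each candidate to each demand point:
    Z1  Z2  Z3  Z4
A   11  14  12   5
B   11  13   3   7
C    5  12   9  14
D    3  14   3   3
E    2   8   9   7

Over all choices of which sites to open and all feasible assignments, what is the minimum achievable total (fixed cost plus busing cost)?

Open {A, D}; cheapest assignment that respects the capacities:
  A (cap 15, load 14): Z2, Z4 — cost 12×14 + 2×5 = 178
  D (cap 13, load 13): Z1, Z3 — cost 5×3 + 8×3 = 39
  Shipping 217, fixed 182 → total 399.
  Any other capacity-feasible assignment to {A, D} ships for at least 217.
Compare {C, D}: its best feasible assignment gives total 418.
Compare {A, D, E}: its best feasible assignment gives total 427.
Every other set of open sites that can feasibly serve all demand totals ≥ 418 even under its best assignment. Minimum: 399.

399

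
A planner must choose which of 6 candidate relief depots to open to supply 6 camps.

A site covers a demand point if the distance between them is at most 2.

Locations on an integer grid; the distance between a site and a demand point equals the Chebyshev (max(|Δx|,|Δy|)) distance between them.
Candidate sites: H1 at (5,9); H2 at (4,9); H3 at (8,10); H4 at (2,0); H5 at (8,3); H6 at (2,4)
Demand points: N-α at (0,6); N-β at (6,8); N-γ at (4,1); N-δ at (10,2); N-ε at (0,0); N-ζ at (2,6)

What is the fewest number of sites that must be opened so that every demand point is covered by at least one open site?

Coverage sets (demand points within 2 of each site):
  H1: {N-β}
  H2: {N-β}
  H3: {N-β}
  H4: {N-γ, N-ε}
  H5: {N-δ}
  H6: {N-α, N-ζ}
No 3 sites suffice: every size-3 union leaves at least one demand point uncovered.
But {H1, H4, H5, H6} covers everything, so the minimum is 4.

4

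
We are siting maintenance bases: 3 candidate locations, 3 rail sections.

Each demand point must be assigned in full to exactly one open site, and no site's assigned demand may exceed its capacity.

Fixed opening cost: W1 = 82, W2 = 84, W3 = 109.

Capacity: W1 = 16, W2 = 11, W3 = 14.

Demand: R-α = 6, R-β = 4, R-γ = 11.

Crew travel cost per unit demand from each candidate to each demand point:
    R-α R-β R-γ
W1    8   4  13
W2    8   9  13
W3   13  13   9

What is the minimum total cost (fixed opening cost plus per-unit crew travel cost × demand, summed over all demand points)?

Open {W1, W3}; cheapest assignment that respects the capacities:
  W1 (cap 16, load 10): R-α, R-β — cost 6×8 + 4×4 = 64
  W3 (cap 14, load 11): R-γ — cost 11×9 = 99
  Shipping 163, fixed 191 → total 354.
  Any other capacity-feasible assignment to {W1, W3} ships for at least 163.
Compare {W1, W2}: its best feasible assignment gives total 373.
Compare {W2, W3}: its best feasible assignment gives total 376.
Every other set of open sites that can feasibly serve all demand totals ≥ 373 even under its best assignment. Minimum: 354.

354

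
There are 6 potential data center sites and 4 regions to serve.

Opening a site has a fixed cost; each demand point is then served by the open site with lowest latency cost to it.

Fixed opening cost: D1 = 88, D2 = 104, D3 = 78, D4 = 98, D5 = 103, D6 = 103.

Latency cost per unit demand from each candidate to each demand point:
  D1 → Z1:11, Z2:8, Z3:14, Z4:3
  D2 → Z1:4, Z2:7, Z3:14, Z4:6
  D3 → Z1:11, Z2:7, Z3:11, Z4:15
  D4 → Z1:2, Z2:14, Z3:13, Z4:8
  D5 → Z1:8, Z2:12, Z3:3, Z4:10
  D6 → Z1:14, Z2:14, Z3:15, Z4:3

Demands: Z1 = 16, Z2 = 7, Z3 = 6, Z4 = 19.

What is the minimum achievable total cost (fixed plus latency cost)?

Open {D1, D4}: assign each demand point to its cheapest open site.
  Z1→D4 16×2=32, Z2→D1 7×8=56, Z3→D4 6×13=78, Z4→D1 19×3=57
  latency cost 223, fixed 186 → total 409.
Compare {D2}: latency cost 311 + fixed 104 = 415.
Compare {D1, D2}: latency cost 254 + fixed 192 = 446.
Compare {D1, D5}: latency cost 259 + fixed 191 = 450.
All other subsets cost ≥ 415. Minimum total cost: 409.

409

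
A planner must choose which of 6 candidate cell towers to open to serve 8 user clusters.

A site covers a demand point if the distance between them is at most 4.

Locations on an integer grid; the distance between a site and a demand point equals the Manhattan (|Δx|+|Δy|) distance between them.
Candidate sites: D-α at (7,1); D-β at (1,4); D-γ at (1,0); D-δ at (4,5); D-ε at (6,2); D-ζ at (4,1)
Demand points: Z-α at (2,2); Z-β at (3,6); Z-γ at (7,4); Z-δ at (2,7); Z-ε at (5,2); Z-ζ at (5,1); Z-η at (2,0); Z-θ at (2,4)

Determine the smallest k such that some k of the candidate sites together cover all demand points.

Coverage sets (demand points within 4 of each site):
  D-α: {Z-γ, Z-ε, Z-ζ}
  D-β: {Z-α, Z-β, Z-δ, Z-θ}
  D-γ: {Z-α, Z-η}
  D-δ: {Z-β, Z-γ, Z-δ, Z-ε, Z-θ}
  D-ε: {Z-α, Z-γ, Z-ε, Z-ζ}
  D-ζ: {Z-α, Z-ε, Z-ζ, Z-η}
No single site covers all 8 demand points.
But {D-δ, D-ζ} covers everything, so the minimum is 2.

2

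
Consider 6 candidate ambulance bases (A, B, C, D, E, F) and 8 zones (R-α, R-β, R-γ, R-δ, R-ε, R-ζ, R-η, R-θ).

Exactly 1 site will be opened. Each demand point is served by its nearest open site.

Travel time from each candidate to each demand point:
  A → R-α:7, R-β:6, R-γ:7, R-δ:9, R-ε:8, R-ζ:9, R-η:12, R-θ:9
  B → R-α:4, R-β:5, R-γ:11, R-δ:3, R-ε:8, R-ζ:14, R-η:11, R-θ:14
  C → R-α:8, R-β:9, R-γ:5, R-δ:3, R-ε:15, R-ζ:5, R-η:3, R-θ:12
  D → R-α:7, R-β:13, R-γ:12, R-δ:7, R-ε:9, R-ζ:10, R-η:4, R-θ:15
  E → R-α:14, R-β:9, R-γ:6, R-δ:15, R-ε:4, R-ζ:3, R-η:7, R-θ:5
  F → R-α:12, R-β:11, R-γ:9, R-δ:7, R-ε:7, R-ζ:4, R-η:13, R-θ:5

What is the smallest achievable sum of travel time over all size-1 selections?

Open {C}.
  R-α→C 8, R-β→C 9, R-γ→C 5, R-δ→C 3, R-ε→C 15, R-ζ→C 5, R-η→C 3, R-θ→C 12  ⇒ total 60.
Compare {E}: total 63.
Compare {A}: total 67.
No size-1 selection does better; minimum is 60.

60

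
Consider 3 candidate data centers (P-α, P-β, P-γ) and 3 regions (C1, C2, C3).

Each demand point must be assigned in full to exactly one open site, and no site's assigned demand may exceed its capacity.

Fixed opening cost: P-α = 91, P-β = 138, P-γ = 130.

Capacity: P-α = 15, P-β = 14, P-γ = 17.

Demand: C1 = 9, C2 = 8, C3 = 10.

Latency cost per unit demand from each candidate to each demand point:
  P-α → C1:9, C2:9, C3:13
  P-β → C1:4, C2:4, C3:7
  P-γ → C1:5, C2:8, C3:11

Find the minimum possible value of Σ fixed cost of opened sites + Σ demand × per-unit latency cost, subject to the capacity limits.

Open {P-β, P-γ}; cheapest assignment that respects the capacities:
  P-β (cap 14, load 10): C3 — cost 10×7 = 70
  P-γ (cap 17, load 17): C1, C2 — cost 9×5 + 8×8 = 109
  Shipping 179, fixed 268 → total 447.
  Any other capacity-feasible assignment to {P-β, P-γ} ships for at least 179.
Compare {P-α, P-γ}: its best feasible assignment gives total 460.
Compare {P-α, P-β, P-γ}: its best feasible assignment gives total 538.
Every other set of open sites that can feasibly serve all demand totals ≥ 460 even under its best assignment. Minimum: 447.

447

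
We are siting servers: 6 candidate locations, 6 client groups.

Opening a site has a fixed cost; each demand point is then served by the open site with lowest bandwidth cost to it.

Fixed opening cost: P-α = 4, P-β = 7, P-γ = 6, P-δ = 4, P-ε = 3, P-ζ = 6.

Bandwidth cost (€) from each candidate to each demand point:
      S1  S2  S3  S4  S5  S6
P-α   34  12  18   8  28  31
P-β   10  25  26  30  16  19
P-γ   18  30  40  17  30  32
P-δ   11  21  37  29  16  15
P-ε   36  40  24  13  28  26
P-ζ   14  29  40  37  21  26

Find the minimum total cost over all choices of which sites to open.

Open {P-α, P-δ}: assign each demand point to its cheapest open site.
  S1→P-δ 11, S2→P-α 12, S3→P-α 18, S4→P-α 8, S5→P-δ 16, S6→P-δ 15
  bandwidth cost 80, fixed 8 → total 88.
Compare {P-α, P-δ, P-ε}: bandwidth cost 80 + fixed 11 = 91.
Compare {P-α, P-β}: bandwidth cost 83 + fixed 11 = 94.
Compare {P-α, P-β, P-δ}: bandwidth cost 79 + fixed 15 = 94.
All other subsets cost ≥ 91. Minimum total cost: 88.

88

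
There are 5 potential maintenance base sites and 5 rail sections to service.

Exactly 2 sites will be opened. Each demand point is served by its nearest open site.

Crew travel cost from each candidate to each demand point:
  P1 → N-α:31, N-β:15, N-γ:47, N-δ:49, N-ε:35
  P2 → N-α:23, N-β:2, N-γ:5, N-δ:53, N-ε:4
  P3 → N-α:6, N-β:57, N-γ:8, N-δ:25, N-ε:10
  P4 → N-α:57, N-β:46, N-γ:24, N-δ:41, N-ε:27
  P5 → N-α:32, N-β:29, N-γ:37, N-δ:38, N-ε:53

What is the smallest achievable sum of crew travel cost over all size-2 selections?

42

Open {P2, P3}.
  N-α→P3 6, N-β→P2 2, N-γ→P2 5, N-δ→P3 25, N-ε→P2 4  ⇒ total 42.
Compare {P1, P3}: total 64.
Compare {P2, P5}: total 72.
No size-2 selection does better; minimum is 42.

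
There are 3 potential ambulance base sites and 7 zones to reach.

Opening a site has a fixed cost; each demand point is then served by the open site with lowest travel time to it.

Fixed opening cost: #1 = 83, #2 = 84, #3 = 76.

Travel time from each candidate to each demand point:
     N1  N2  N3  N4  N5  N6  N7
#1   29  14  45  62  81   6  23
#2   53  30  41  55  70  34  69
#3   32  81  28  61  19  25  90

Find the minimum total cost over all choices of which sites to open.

339

Open {#1, #3}: assign each demand point to its cheapest open site.
  N1→#1 29, N2→#1 14, N3→#3 28, N4→#3 61, N5→#3 19, N6→#1 6, N7→#1 23
  travel time 180, fixed 159 → total 339.
Compare {#1}: travel time 260 + fixed 83 = 343.
Compare {#1, #2}: travel time 238 + fixed 167 = 405.
Compare {#3}: travel time 336 + fixed 76 = 412.
All other subsets cost ≥ 343. Minimum total cost: 339.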